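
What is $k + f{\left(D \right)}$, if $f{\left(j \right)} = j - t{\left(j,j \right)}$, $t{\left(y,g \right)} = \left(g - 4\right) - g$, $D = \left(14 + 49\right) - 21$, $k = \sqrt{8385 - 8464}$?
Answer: $46 + i \sqrt{79} \approx 46.0 + 8.8882 i$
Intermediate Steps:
$k = i \sqrt{79}$ ($k = \sqrt{-79} = i \sqrt{79} \approx 8.8882 i$)
$D = 42$ ($D = 63 - 21 = 42$)
$t{\left(y,g \right)} = -4$ ($t{\left(y,g \right)} = \left(g - 4\right) - g = \left(-4 + g\right) - g = -4$)
$f{\left(j \right)} = 4 + j$ ($f{\left(j \right)} = j - -4 = j + 4 = 4 + j$)
$k + f{\left(D \right)} = i \sqrt{79} + \left(4 + 42\right) = i \sqrt{79} + 46 = 46 + i \sqrt{79}$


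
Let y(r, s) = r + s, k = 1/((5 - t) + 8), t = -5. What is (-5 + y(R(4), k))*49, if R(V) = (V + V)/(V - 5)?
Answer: -11417/18 ≈ -634.28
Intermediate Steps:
R(V) = 2*V/(-5 + V) (R(V) = (2*V)/(-5 + V) = 2*V/(-5 + V))
k = 1/18 (k = 1/((5 - 1*(-5)) + 8) = 1/((5 + 5) + 8) = 1/(10 + 8) = 1/18 ≈ 0.055556)
(-5 + y(R(4), k))*49 = (-5 + (2*4/(-5 + 4) + 1/18))*49 = (-5 + (2*4/(-1) + 1/18))*49 = (-5 + (2*4*(-1) + 1/18))*49 = (-5 + (-8 + 1/18))*49 = (-5 - 143/18)*49 = -233/18*49 = -11417/18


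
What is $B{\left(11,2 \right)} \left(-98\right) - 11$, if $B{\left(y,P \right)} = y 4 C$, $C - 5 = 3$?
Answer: $-34507$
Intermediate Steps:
$C = 8$ ($C = 5 + 3 = 8$)
$B{\left(y,P \right)} = 32 y$ ($B{\left(y,P \right)} = y 4 \cdot 8 = 4 y 8 = 32 y$)
$B{\left(11,2 \right)} \left(-98\right) - 11 = 32 \cdot 11 \left(-98\right) - 11 = 352 \left(-98\right) - 11 = -34496 - 11 = -34507$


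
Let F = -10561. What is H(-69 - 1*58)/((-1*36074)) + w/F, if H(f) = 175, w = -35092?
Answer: 1264060633/380977514 ≈ 3.3179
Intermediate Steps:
H(-69 - 1*58)/((-1*36074)) + w/F = 175/((-1*36074)) - 35092/(-10561) = 175/(-36074) - 35092*(-1/10561) = 175*(-1/36074) + 35092/10561 = -175/36074 + 35092/10561 = 1264060633/380977514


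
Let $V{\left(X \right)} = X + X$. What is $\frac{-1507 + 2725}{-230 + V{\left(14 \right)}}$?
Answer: $- \frac{609}{101} \approx -6.0297$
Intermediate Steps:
$V{\left(X \right)} = 2 X$
$\frac{-1507 + 2725}{-230 + V{\left(14 \right)}} = \frac{-1507 + 2725}{-230 + 2 \cdot 14} = \frac{1218}{-230 + 28} = \frac{1218}{-202} = 1218 \left(- \frac{1}{202}\right) = - \frac{609}{101}$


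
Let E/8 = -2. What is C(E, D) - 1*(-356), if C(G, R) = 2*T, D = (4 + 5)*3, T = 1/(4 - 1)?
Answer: 1070/3 ≈ 356.67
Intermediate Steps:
E = -16 (E = 8*(-2) = -16)
T = ⅓ (T = 1/3 = ⅓ ≈ 0.33333)
D = 27 (D = 9*3 = 27)
C(G, R) = ⅔ (C(G, R) = 2*(⅓) = ⅔)
C(E, D) - 1*(-356) = ⅔ - 1*(-356) = ⅔ + 356 = 1070/3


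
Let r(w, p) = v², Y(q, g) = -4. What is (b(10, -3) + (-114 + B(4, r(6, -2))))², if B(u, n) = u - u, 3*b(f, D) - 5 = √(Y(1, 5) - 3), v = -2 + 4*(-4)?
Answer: (337 - I*√7)²/9 ≈ 12618.0 - 198.14*I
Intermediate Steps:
v = -18 (v = -2 - 16 = -18)
r(w, p) = 324 (r(w, p) = (-18)² = 324)
b(f, D) = 5/3 + I*√7/3 (b(f, D) = 5/3 + √(-4 - 3)/3 = 5/3 + √(-7)/3 = 5/3 + (I*√7)/3 = 5/3 + I*√7/3)
B(u, n) = 0
(b(10, -3) + (-114 + B(4, r(6, -2))))² = ((5/3 + I*√7/3) + (-114 + 0))² = ((5/3 + I*√7/3) - 114)² = (-337/3 + I*√7/3)²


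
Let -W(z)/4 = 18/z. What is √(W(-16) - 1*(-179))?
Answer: √734/2 ≈ 13.546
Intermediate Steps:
W(z) = -72/z
√(W(-16) - 1*(-179)) = √(-72/(-16) - 1*(-179)) = √(-72*(-1/16) + 179) = √(9/2 + 179) = √(367/2) = √734/2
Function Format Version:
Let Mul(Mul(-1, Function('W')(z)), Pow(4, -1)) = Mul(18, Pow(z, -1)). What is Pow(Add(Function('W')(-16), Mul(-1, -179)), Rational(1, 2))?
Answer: Mul(Rational(1, 2), Pow(734, Rational(1, 2))) ≈ 13.546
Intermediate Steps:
Function('W')(z) = Mul(-72, Pow(z, -1)) (Function('W')(z) = Mul(-4, Mul(18, Pow(z, -1))) = Mul(-72, Pow(z, -1)))
Pow(Add(Function('W')(-16), Mul(-1, -179)), Rational(1, 2)) = Pow(Add(Mul(-72, Pow(-16, -1)), Mul(-1, -179)), Rational(1, 2)) = Pow(Add(Mul(-72, Rational(-1, 16)), 179), Rational(1, 2)) = Pow(Add(Rational(9, 2), 179), Rational(1, 2)) = Pow(Rational(367, 2), Rational(1, 2)) = Mul(Rational(1, 2), Pow(734, Rational(1, 2)))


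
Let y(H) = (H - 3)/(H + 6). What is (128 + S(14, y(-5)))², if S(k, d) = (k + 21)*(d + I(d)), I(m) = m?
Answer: 186624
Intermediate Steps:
y(H) = (-3 + H)/(6 + H)
S(k, d) = 2*d*(21 + k) (S(k, d) = (k + 21)*(d + d) = (21 + k)*(2*d) = 2*d*(21 + k))
(128 + S(14, y(-5)))² = (128 + 2*((-3 - 5)/(6 - 5))*(21 + 14))² = (128 + 2*(-8/1)*35)² = (128 + 2*(1*(-8))*35)² = (128 + 2*(-8)*35)² = (128 - 560)² = (-432)² = 186624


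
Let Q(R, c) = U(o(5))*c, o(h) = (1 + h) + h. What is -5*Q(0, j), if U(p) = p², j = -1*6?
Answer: 3630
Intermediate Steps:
j = -6
o(h) = 1 + 2*h
Q(R, c) = 121*c (Q(R, c) = (1 + 2*5)²*c = (1 + 10)²*c = 11²*c = 121*c)
-5*Q(0, j) = -605*(-6) = -5*(-726) = 3630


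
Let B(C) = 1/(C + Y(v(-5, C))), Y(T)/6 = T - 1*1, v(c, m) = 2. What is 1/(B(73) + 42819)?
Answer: 79/3382702 ≈ 2.3354e-5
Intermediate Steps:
Y(T) = -6 + 6*T (Y(T) = 6*(T - 1*1) = 6*(T - 1) = 6*(-1 + T) = -6 + 6*T)
B(C) = 1/(6 + C) (B(C) = 1/(C + (-6 + 6*2)) = 1/(C + (-6 + 12)) = 1/(C + 6) = 1/(6 + C))
1/(B(73) + 42819) = 1/(1/(6 + 73) + 42819) = 1/(1/79 + 42819) = 1/(3382702/79) = 79/3382702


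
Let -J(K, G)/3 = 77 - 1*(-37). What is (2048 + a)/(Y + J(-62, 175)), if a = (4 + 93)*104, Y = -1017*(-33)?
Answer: 12136/33219 ≈ 0.36533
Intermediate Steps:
J(K, G) = -342 (J(K, G) = -3*(77 - 1*(-37)) = -3*(77 + 37) = -3*114 = -342)
Y = 33561
a = 10088 (a = 97*104 = 10088)
(2048 + a)/(Y + J(-62, 175)) = (2048 + 10088)/(33561 - 342) = 12136/33219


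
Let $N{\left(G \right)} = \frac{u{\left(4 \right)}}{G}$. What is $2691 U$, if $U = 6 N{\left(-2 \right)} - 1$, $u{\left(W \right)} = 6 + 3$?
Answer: $-75348$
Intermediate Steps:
$u{\left(W \right)} = 9$
$N{\left(G \right)} = \frac{9}{G}$
$U = -28$ ($U = 6 \frac{9}{-2} - 1 = 6 \cdot 9 \left(- \frac{1}{2}\right) - 1 = 6 \left(- \frac{9}{2}\right) - 1 = -27 - 1 = -28$)
$2691 U = 2691 \left(-28\right) = -75348$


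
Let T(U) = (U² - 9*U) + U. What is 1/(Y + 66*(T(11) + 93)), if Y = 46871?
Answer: 1/55187 ≈ 1.8120e-5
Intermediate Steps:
T(U) = U² - 8*U
1/(Y + 66*(T(11) + 93)) = 1/(46871 + 66*(11*(-8 + 11) + 93)) = 1/(46871 + 66*(11*3 + 93)) = 1/(46871 + 66*(33 + 93)) = 1/(46871 + 66*126) = 1/(46871 + 8316) = 1/55187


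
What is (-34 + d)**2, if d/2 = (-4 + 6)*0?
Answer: 1156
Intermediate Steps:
d = 0 (d = 2*((-4 + 6)*0) = 2*(2*0) = 2*0 = 0)
(-34 + d)**2 = (-34 + 0)**2 = (-34)**2 = 1156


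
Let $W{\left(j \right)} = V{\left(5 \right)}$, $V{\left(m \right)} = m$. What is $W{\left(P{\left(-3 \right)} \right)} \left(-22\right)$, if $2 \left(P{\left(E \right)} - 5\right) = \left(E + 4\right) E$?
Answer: $-110$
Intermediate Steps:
$P{\left(E \right)} = 5 + \frac{E \left(4 + E\right)}{2}$ ($P{\left(E \right)} = 5 + \frac{\left(E + 4\right) E}{2} = 5 + \frac{\left(4 + E\right) E}{2} = 5 + \frac{E \left(4 + E\right)}{2}$)
$W{\left(j \right)} = 5$
$W{\left(P{\left(-3 \right)} \right)} \left(-22\right) = 5 \left(-22\right) = -110$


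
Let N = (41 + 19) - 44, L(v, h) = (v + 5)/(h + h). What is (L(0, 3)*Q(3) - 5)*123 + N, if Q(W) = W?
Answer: -583/2 ≈ -291.50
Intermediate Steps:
L(v, h) = (5 + v)/(2*h) (L(v, h) = (5 + v)/((2*h)) = (5 + v)*(1/(2*h)) = (5 + v)/(2*h))
N = 16 (N = 60 - 44 = 16)
(L(0, 3)*Q(3) - 5)*123 + N = (((½)*(5 + 0)/3)*3 - 5)*123 + 16 = (((½)*(⅓)*5)*3 - 5)*123 + 16 = ((⅚)*3 - 5)*123 + 16 = (5/2 - 5)*123 + 16 = -5/2*123 + 16 = -615/2 + 16 = -583/2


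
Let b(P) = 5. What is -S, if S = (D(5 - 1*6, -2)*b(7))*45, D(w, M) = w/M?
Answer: -225/2 ≈ -112.50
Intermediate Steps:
S = 225/2 (S = (((5 - 1*6)/(-2))*5)*45 = (((5 - 6)*(-1/2))*5)*45 = (-1*(-1/2)*5)*45 = ((1/2)*5)*45 = (5/2)*45 = 225/2 ≈ 112.50)
-S = -1*225/2 = -225/2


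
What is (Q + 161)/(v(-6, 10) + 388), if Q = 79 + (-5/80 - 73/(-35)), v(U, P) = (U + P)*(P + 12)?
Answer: 135533/266560 ≈ 0.50845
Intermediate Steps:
v(U, P) = (12 + P)*(P + U) (v(U, P) = (P + U)*(12 + P) = (12 + P)*(P + U))
Q = 45373/560 (Q = 79 + (-5*1/80 - 73*(-1/35)) = 79 + (-1/16 + 73/35) = 79 + 1133/560 = 45373/560 ≈ 81.023)
(Q + 161)/(v(-6, 10) + 388) = (45373/560 + 161)/((10² + 12*10 + 12*(-6) + 10*(-6)) + 388) = 135533/(560*((100 + 120 - 72 - 60) + 388)) = 135533/(560*(88 + 388)) = (135533/560)/476 = (135533/560)*(1/476) = 135533/266560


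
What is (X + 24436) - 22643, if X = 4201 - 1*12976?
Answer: -6982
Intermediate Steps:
X = -8775 (X = 4201 - 12976 = -8775)
(X + 24436) - 22643 = (-8775 + 24436) - 22643 = 15661 - 22643 = -6982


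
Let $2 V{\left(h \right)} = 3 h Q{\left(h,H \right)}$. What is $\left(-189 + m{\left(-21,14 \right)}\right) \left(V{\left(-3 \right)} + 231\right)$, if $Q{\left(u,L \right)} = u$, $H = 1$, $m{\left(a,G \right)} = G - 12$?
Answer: $- \frac{91443}{2} \approx -45722.0$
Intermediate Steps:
$m{\left(a,G \right)} = -12 + G$
$V{\left(h \right)} = \frac{3 h^{2}}{2}$ ($V{\left(h \right)} = \frac{3 h h}{2} = \frac{3 h^{2}}{2}$)
$\left(-189 + m{\left(-21,14 \right)}\right) \left(V{\left(-3 \right)} + 231\right) = \left(-189 + \left(-12 + 14\right)\right) \left(\frac{3 \left(-3\right)^{2}}{2} + 231\right) = \left(-189 + 2\right) \left(\frac{3}{2} \cdot 9 + 231\right) = - 187 \left(\frac{27}{2} + 231\right) = \left(-187\right) \frac{489}{2} = - \frac{91443}{2}$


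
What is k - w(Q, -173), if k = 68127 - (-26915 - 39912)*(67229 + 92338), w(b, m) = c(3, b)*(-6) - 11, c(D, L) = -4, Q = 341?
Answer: 10663452023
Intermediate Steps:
w(b, m) = 13 (w(b, m) = -4*(-6) - 11 = 24 - 11 = 13)
k = 10663452036 (k = 68127 - (-66827)*159567 = 68127 - 1*(-10663383909) = 68127 + 10663383909 = 10663452036)
k - w(Q, -173) = 10663452036 - 1*13 = 10663452036 - 13 = 10663452023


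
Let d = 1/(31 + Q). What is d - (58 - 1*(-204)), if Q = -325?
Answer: -77029/294 ≈ -262.00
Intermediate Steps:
d = -1/294 (d = 1/(31 - 325) = 1/(-294) = -1/294 ≈ -0.0034014)
d - (58 - 1*(-204)) = -1/294 - (58 - 1*(-204)) = -1/294 - (58 + 204) = -1/294 - 1*262 = -1/294 - 262 = -77029/294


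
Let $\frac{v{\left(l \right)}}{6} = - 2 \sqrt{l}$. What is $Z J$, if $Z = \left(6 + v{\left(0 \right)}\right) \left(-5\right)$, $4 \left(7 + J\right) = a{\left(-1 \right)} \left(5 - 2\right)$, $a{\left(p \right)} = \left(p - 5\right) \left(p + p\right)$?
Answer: $-60$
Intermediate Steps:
$a{\left(p \right)} = 2 p \left(-5 + p\right)$ ($a{\left(p \right)} = \left(-5 + p\right) 2 p = 2 p \left(-5 + p\right)$)
$J = 2$ ($J = -7 + \frac{2 \left(-1\right) \left(-5 - 1\right) \left(5 - 2\right)}{4} = -7 + \frac{2 \left(-1\right) \left(-6\right) 3}{4} = -7 + \frac{12 \cdot 3}{4} = -7 + \frac{1}{4} \cdot 36 = -7 + 9 = 2$)
$v{\left(l \right)} = - 12 \sqrt{l}$ ($v{\left(l \right)} = 6 \left(- 2 \sqrt{l}\right) = - 12 \sqrt{l}$)
$Z = -30$ ($Z = \left(6 - 12 \sqrt{0}\right) \left(-5\right) = \left(6 - 0\right) \left(-5\right) = \left(6 + 0\right) \left(-5\right) = 6 \left(-5\right) = -30$)
$Z J = \left(-30\right) 2 = -60$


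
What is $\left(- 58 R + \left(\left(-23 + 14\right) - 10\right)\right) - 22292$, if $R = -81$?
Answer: $-17613$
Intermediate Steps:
$\left(- 58 R + \left(\left(-23 + 14\right) - 10\right)\right) - 22292 = \left(\left(-58\right) \left(-81\right) + \left(\left(-23 + 14\right) - 10\right)\right) - 22292 = \left(4698 - 19\right) - 22292 = 4679 - 22292 = -17613$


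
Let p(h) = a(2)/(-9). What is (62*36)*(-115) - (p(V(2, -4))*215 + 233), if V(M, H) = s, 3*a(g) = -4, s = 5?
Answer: -6937511/27 ≈ -2.5694e+5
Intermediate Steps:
a(g) = -4/3 (a(g) = (⅓)*(-4) = -4/3)
V(M, H) = 5
p(h) = 4/27 (p(h) = -4/3/(-9) = -4/3*(-⅑) = 4/27)
(62*36)*(-115) - (p(V(2, -4))*215 + 233) = (62*36)*(-115) - ((4/27)*215 + 233) = 2232*(-115) - (860/27 + 233) = -256680 - 1*7151/27 = -256680 - 7151/27 = -6937511/27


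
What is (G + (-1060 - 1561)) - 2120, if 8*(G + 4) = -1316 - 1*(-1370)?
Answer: -18953/4 ≈ -4738.3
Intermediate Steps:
G = 11/4 (G = -4 + (-1316 - 1*(-1370))/8 = -4 + (-1316 + 1370)/8 = -4 + (⅛)*54 = -4 + 27/4 = 11/4 ≈ 2.7500)
(G + (-1060 - 1561)) - 2120 = (11/4 + (-1060 - 1561)) - 2120 = (11/4 - 2621) - 2120 = -10473/4 - 2120 = -18953/4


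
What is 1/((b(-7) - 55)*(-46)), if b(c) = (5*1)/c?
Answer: 7/17940 ≈ 0.00039019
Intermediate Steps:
b(c) = 5/c
1/((b(-7) - 55)*(-46)) = 1/((5/(-7) - 55)*(-46)) = 1/((5*(-1/7) - 55)*(-46)) = 1/((-5/7 - 55)*(-46)) = 1/(-390/7*(-46)) = 1/(17940/7) = 7/17940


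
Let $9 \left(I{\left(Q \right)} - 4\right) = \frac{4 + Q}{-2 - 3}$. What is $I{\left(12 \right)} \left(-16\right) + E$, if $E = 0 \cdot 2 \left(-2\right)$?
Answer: $- \frac{2624}{45} \approx -58.311$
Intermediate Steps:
$I{\left(Q \right)} = \frac{176}{45} - \frac{Q}{45}$ ($I{\left(Q \right)} = 4 + \frac{\left(4 + Q\right) \frac{1}{-2 - 3}}{9} = 4 + \frac{\left(4 + Q\right) \frac{1}{-5}}{9} = 4 + \frac{\left(4 + Q\right) \left(- \frac{1}{5}\right)}{9} = 4 + \frac{- \frac{4}{5} - \frac{Q}{5}}{9} = 4 - \left(\frac{4}{45} + \frac{Q}{45}\right) = \frac{176}{45} - \frac{Q}{45}$)
$E = 0$ ($E = 0 \left(-2\right) = 0$)
$I{\left(12 \right)} \left(-16\right) + E = \left(\frac{176}{45} - \frac{4}{15}\right) \left(-16\right) + 0 = \frac{164}{45} \left(-16\right) + 0 = - \frac{2624}{45} + 0 = - \frac{2624}{45}$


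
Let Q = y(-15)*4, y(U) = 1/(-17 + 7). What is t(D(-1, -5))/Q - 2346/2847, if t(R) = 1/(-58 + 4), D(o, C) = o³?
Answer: -79711/102492 ≈ -0.77773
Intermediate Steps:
y(U) = -⅒ (y(U) = 1/(-10) = -⅒)
t(R) = -1/54 (t(R) = 1/(-54) = -1/54)
Q = -⅖ (Q = -⅒*4 = -⅖ ≈ -0.40000)
t(D(-1, -5))/Q - 2346/2847 = -1/(54*(-⅖)) - 2346/2847 = -1/54*(-5/2) - 2346*1/2847 = 5/108 - 782/949 = -79711/102492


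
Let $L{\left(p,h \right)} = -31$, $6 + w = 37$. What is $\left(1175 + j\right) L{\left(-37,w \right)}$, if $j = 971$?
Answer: $-66526$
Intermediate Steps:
$w = 31$ ($w = -6 + 37 = 31$)
$\left(1175 + j\right) L{\left(-37,w \right)} = \left(1175 + 971\right) \left(-31\right) = 2146 \left(-31\right) = -66526$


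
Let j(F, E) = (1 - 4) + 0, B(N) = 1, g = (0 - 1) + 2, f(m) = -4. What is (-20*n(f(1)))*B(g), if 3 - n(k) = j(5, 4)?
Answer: -120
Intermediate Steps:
g = 1 (g = -1 + 2 = 1)
j(F, E) = -3 (j(F, E) = -3 + 0 = -3)
n(k) = 6 (n(k) = 3 - 1*(-3) = 3 + 3 = 6)
(-20*n(f(1)))*B(g) = -20*6*1 = -120*1 = -120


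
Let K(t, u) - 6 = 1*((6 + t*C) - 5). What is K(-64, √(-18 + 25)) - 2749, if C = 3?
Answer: -2934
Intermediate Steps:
K(t, u) = 7 + 3*t (K(t, u) = 6 + 1*((6 + t*3) - 5) = 6 + 1*((6 + 3*t) - 5) = 6 + 1*(1 + 3*t) = 6 + (1 + 3*t) = 7 + 3*t)
K(-64, √(-18 + 25)) - 2749 = (7 + 3*(-64)) - 2749 = (7 - 192) - 2749 = -185 - 2749 = -2934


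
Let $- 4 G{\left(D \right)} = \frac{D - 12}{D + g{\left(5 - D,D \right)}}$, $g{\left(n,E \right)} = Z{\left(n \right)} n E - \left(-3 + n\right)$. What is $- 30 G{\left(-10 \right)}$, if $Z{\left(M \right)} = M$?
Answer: $\frac{165}{2272} \approx 0.072623$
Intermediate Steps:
$g{\left(n,E \right)} = 3 - n + E n^{2}$ ($g{\left(n,E \right)} = n n E - \left(-3 + n\right) = n^{2} E - \left(-3 + n\right) = E n^{2} - \left(-3 + n\right) = 3 - n + E n^{2}$)
$G{\left(D \right)} = - \frac{-12 + D}{4 \left(-2 + 2 D + D \left(5 - D\right)^{2}\right)}$ ($G{\left(D \right)} = - \frac{\left(D - 12\right) \frac{1}{D + \left(3 - \left(5 - D\right) + D \left(5 - D\right)^{2}\right)}}{4} = - \frac{\left(-12 + D\right) \frac{1}{D + \left(3 + \left(-5 + D\right) + D \left(5 - D\right)^{2}\right)}}{4} = - \frac{\left(-12 + D\right) \frac{1}{D + \left(-2 + D + D \left(5 - D\right)^{2}\right)}}{4} = - \frac{\left(-12 + D\right) \frac{1}{-2 + 2 D + D \left(5 - D\right)^{2}}}{4} = - \frac{\frac{1}{-2 + 2 D + D \left(5 - D\right)^{2}} \left(-12 + D\right)}{4} = - \frac{-12 + D}{4 \left(-2 + 2 D + D \left(5 - D\right)^{2}\right)}$)
$- 30 G{\left(-10 \right)} = - 30 \frac{12 - -10}{4 \left(-2 + 2 \left(-10\right) - 10 \left(-5 - 10\right)^{2}\right)} = - 30 \frac{12 + 10}{4 \left(-2 - 20 - 10 \left(-15\right)^{2}\right)} = - 30 \cdot \frac{1}{4} \frac{1}{-2 - 20 - 2250} \cdot 22 = - 30 \cdot \frac{1}{4} \frac{1}{-2272} \cdot 22 = - 30 \cdot \frac{1}{4} \left(- \frac{1}{2272}\right) 22 = \left(-30\right) \left(- \frac{11}{4544}\right) = \frac{165}{2272}$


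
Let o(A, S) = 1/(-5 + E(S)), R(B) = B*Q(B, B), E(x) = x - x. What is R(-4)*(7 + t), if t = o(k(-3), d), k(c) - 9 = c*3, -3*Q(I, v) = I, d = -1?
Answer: -544/15 ≈ -36.267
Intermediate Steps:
Q(I, v) = -I/3
E(x) = 0
R(B) = -B²/3 (R(B) = B*(-B/3) = -B²/3)
k(c) = 9 + 3*c (k(c) = 9 + c*3 = 9 + 3*c)
o(A, S) = -⅕ (o(A, S) = 1/(-5 + 0) = 1/(-5) = -⅕)
t = -⅕ ≈ -0.20000
R(-4)*(7 + t) = (-⅓*(-4)²)*(7 - ⅕) = -⅓*16*(34/5) = -16/3*34/5 = -544/15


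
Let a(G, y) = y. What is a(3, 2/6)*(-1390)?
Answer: -1390/3 ≈ -463.33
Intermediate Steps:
a(3, 2/6)*(-1390) = (2/6)*(-1390) = (2*(1/6))*(-1390) = (1/3)*(-1390) = -1390/3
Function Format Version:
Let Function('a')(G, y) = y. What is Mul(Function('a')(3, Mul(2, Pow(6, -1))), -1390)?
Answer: Rational(-1390, 3) ≈ -463.33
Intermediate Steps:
Mul(Function('a')(3, Mul(2, Pow(6, -1))), -1390) = Mul(Mul(2, Pow(6, -1)), -1390) = Mul(Mul(2, Rational(1, 6)), -1390) = Mul(Rational(1, 3), -1390) = Rational(-1390, 3)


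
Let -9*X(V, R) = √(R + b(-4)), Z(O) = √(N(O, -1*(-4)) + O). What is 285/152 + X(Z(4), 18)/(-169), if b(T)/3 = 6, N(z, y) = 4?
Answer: 7621/4056 ≈ 1.8789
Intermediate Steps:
b(T) = 18 (b(T) = 3*6 = 18)
Z(O) = √(4 + O)
X(V, R) = -√(18 + R)/9 (X(V, R) = -√(R + 18)/9 = -√(18 + R)/9)
285/152 + X(Z(4), 18)/(-169) = 285/152 - √(18 + 18)/9/(-169) = 285*(1/152) - √36/9*(-1/169) = 15/8 - ⅑*6*(-1/169) = 15/8 - ⅔*(-1/169) = 15/8 + 2/507 = 7621/4056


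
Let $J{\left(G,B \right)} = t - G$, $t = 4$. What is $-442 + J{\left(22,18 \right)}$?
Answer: $-460$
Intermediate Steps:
$J{\left(G,B \right)} = 4 - G$
$-442 + J{\left(22,18 \right)} = -442 + \left(4 - 22\right) = -442 - 18 = -460$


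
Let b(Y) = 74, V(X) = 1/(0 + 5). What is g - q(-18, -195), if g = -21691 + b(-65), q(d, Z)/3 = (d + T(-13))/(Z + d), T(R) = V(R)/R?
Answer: -99763626/4615 ≈ -21617.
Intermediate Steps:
V(X) = ⅕ (V(X) = 1/5 = ⅕)
T(R) = 1/(5*R)
q(d, Z) = 3*(-1/65 + d)/(Z + d) (q(d, Z) = 3*((d + (⅕)/(-13))/(Z + d)) = 3*((d + (⅕)*(-1/13))/(Z + d)) = 3*((d - 1/65)/(Z + d)) = 3*((-1/65 + d)/(Z + d)) = 3*(-1/65 + d)/(Z + d))
g = -21617 (g = -21691 + 74 = -21617)
g - q(-18, -195) = -21617 - (-3/65 + 3*(-18))/(-195 - 18) = -21617 - (-3/65 - 54)/(-213) = -21617 - (-1)*(-3513)/(213*65) = -21617 - 1*1171/4615 = -21617 - 1171/4615 = -99763626/4615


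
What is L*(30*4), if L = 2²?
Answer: 480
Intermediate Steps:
L = 4
L*(30*4) = 4*(30*4) = 4*120 = 480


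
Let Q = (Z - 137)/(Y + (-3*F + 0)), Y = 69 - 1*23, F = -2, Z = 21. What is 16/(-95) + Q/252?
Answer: -55171/311220 ≈ -0.17727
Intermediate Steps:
Y = 46 (Y = 69 - 23 = 46)
Q = -29/13 (Q = (21 - 137)/(46 + (-3*(-2) + 0)) = -116/(46 + (6 + 0)) = -116/(46 + 6) = -116/52 = -116*1/52 = -29/13 ≈ -2.2308)
16/(-95) + Q/252 = 16/(-95) - 29/13/252 = 16*(-1/95) - 29/13*1/252 = -16/95 - 29/3276 = -55171/311220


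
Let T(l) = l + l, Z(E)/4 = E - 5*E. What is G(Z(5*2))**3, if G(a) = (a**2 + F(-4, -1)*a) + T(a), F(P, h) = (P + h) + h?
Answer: 18067226624000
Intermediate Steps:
F(P, h) = P + 2*h
Z(E) = -16*E (Z(E) = 4*(E - 5*E) = 4*(-4*E) = -16*E)
T(l) = 2*l
G(a) = a**2 - 4*a (G(a) = (a**2 + (-4 + 2*(-1))*a) + 2*a = (a**2 + (-4 - 2)*a) + 2*a = (a**2 - 6*a) + 2*a = a**2 - 4*a)
G(Z(5*2))**3 = ((-80*2)*(-4 - 80*2))**3 = ((-16*10)*(-4 - 16*10))**3 = (-160*(-4 - 160))**3 = (-160*(-164))**3 = 26240**3 = 18067226624000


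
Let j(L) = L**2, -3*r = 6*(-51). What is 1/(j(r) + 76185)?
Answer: 1/86589 ≈ 1.1549e-5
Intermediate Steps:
r = 102 (r = -2*(-51) = -1/3*(-306) = 102)
1/(j(r) + 76185) = 1/(102**2 + 76185) = 1/(10404 + 76185) = 1/86589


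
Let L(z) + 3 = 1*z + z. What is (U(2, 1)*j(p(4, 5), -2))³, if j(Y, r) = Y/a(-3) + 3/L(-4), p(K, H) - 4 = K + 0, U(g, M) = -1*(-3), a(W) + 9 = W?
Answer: -29791/1331 ≈ -22.382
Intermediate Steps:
a(W) = -9 + W
L(z) = -3 + 2*z (L(z) = -3 + (1*z + z) = -3 + (z + z) = -3 + 2*z)
U(g, M) = 3
p(K, H) = 4 + K (p(K, H) = 4 + (K + 0) = 4 + K)
j(Y, r) = -3/11 - Y/12 (j(Y, r) = Y/(-9 - 3) + 3/(-3 + 2*(-4)) = Y/(-12) + 3/(-3 - 8) = Y*(-1/12) + 3/(-11) = -Y/12 + 3*(-1/11) = -Y/12 - 3/11 = -3/11 - Y/12)
(U(2, 1)*j(p(4, 5), -2))³ = (3*(-3/11 - (4 + 4)/12))³ = (3*(-3/11 - 1/12*8))³ = (3*(-3/11 - ⅔))³ = (3*(-31/33))³ = (-31/11)³ = -29791/1331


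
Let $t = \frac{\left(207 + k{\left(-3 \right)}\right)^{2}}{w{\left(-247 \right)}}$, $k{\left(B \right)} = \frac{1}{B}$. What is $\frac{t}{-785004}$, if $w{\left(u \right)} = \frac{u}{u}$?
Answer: $- \frac{96100}{1766259} \approx -0.054409$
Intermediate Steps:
$w{\left(u \right)} = 1$
$t = \frac{384400}{9}$ ($t = \frac{\left(207 + \frac{1}{-3}\right)^{2}}{1} = \left(207 - \frac{1}{3}\right)^{2} \cdot 1 = \left(\frac{620}{3}\right)^{2} \cdot 1 = \frac{384400}{9} \cdot 1 = \frac{384400}{9} \approx 42711.0$)
$\frac{t}{-785004} = \frac{384400}{9 \left(-785004\right)} = \frac{384400}{9} \left(- \frac{1}{785004}\right) = - \frac{96100}{1766259}$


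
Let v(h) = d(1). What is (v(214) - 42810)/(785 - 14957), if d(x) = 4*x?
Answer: 21403/7086 ≈ 3.0205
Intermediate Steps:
v(h) = 4 (v(h) = 4*1 = 4)
(v(214) - 42810)/(785 - 14957) = (4 - 42810)/(785 - 14957) = -42806/(-14172) = -42806*(-1/14172) = 21403/7086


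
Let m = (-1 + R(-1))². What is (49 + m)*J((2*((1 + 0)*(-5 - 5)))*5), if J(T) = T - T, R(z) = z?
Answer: 0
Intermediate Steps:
m = 4 (m = (-1 - 1)² = (-2)² = 4)
J(T) = 0
(49 + m)*J((2*((1 + 0)*(-5 - 5)))*5) = (49 + 4)*0 = 53*0 = 0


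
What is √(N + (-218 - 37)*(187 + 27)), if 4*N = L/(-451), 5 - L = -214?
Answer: I*√44398469049/902 ≈ 233.6*I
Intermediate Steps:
L = 219 (L = 5 - 1*(-214) = 5 + 214 = 219)
N = -219/1804 (N = (219/(-451))/4 = (219*(-1/451))/4 = (¼)*(-219/451) = -219/1804 ≈ -0.12140)
√(N + (-218 - 37)*(187 + 27)) = √(-219/1804 + (-218 - 37)*(187 + 27)) = √(-219/1804 - 255*214) = √(-219/1804 - 54570) = √(-98444499/1804) = I*√44398469049/902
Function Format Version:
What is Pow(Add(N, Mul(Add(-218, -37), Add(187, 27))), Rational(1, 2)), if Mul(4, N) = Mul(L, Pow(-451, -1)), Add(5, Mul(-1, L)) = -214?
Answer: Mul(Rational(1, 902), I, Pow(44398469049, Rational(1, 2))) ≈ Mul(233.60, I)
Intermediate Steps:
L = 219 (L = Add(5, Mul(-1, -214)) = Add(5, 214) = 219)
N = Rational(-219, 1804) (N = Mul(Rational(1, 4), Mul(219, Pow(-451, -1))) = Mul(Rational(1, 4), Mul(219, Rational(-1, 451))) = Mul(Rational(1, 4), Rational(-219, 451)) = Rational(-219, 1804) ≈ -0.12140)
Pow(Add(N, Mul(Add(-218, -37), Add(187, 27))), Rational(1, 2)) = Pow(Add(Rational(-219, 1804), Mul(Add(-218, -37), Add(187, 27))), Rational(1, 2)) = Pow(Add(Rational(-219, 1804), Mul(-255, 214)), Rational(1, 2)) = Pow(Add(Rational(-219, 1804), -54570), Rational(1, 2)) = Pow(Rational(-98444499, 1804), Rational(1, 2)) = Mul(Rational(1, 902), I, Pow(44398469049, Rational(1, 2)))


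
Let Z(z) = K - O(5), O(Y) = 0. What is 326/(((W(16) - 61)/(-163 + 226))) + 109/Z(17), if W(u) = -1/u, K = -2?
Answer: -763709/1954 ≈ -390.84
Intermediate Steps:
Z(z) = -2 (Z(z) = -2 - 1*0 = -2 + 0 = -2)
326/(((W(16) - 61)/(-163 + 226))) + 109/Z(17) = 326/(((-1/16 - 61)/(-163 + 226))) + 109/(-2) = 326/(((-1*1/16 - 61)/63)) + 109*(-½) = 326/(((-1/16 - 61)*(1/63))) - 109/2 = 326/((-977/16*1/63)) - 109/2 = 326/(-977/1008) - 109/2 = 326*(-1008/977) - 109/2 = -328608/977 - 109/2 = -763709/1954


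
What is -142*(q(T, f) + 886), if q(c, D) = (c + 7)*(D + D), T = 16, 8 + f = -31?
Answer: 128936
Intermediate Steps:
f = -39 (f = -8 - 31 = -39)
q(c, D) = 2*D*(7 + c) (q(c, D) = (7 + c)*(2*D) = 2*D*(7 + c))
-142*(q(T, f) + 886) = -142*(2*(-39)*(7 + 16) + 886) = -142*(2*(-39)*23 + 886) = -142*(-1794 + 886) = -142*(-908) = 128936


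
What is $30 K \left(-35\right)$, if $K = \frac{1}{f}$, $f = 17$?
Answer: $- \frac{1050}{17} \approx -61.765$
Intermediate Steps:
$K = \frac{1}{17} \approx 0.058824$
$30 K \left(-35\right) = 30 \cdot \frac{1}{17} \left(-35\right) = \frac{30}{17} \left(-35\right) = - \frac{1050}{17}$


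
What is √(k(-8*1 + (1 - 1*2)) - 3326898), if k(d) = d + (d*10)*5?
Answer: I*√3327357 ≈ 1824.1*I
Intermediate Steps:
k(d) = 51*d (k(d) = d + (10*d)*5 = d + 50*d = 51*d)
√(k(-8*1 + (1 - 1*2)) - 3326898) = √(51*(-8*1 + (1 - 1*2)) - 3326898) = √(51*(-8 + (1 - 2)) - 3326898) = √(51*(-8 - 1) - 3326898) = √(51*(-9) - 3326898) = √(-459 - 3326898) = √(-3327357) = I*√3327357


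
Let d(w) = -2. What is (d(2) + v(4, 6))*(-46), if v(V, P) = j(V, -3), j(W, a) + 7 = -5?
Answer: 644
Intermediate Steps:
j(W, a) = -12 (j(W, a) = -7 - 5 = -12)
v(V, P) = -12
(d(2) + v(4, 6))*(-46) = (-2 - 12)*(-46) = -14*(-46) = 644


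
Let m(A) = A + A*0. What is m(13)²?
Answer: 169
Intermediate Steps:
m(A) = A (m(A) = A + 0 = A)
m(13)² = 13² = 169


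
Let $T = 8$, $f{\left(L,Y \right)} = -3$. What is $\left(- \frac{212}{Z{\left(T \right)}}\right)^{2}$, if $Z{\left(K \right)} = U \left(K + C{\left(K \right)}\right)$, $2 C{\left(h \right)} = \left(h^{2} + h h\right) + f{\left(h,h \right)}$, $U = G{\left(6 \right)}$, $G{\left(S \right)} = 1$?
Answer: $\frac{179776}{19881} \approx 9.0426$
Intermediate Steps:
$U = 1$
$C{\left(h \right)} = - \frac{3}{2} + h^{2}$ ($C{\left(h \right)} = \frac{\left(h^{2} + h h\right) - 3}{2} = \frac{\left(h^{2} + h^{2}\right) - 3}{2} = \frac{2 h^{2} - 3}{2} = \frac{-3 + 2 h^{2}}{2} = - \frac{3}{2} + h^{2}$)
$Z{\left(K \right)} = - \frac{3}{2} + K + K^{2}$ ($Z{\left(K \right)} = 1 \left(K + \left(- \frac{3}{2} + K^{2}\right)\right) = 1 \left(- \frac{3}{2} + K + K^{2}\right) = - \frac{3}{2} + K + K^{2}$)
$\left(- \frac{212}{Z{\left(T \right)}}\right)^{2} = \left(- \frac{212}{- \frac{3}{2} + 8 + 8^{2}}\right)^{2} = \left(- \frac{212}{- \frac{3}{2} + 8 + 64}\right)^{2} = \left(- \frac{212}{\frac{141}{2}}\right)^{2} = \left(\left(-212\right) \frac{2}{141}\right)^{2} = \left(- \frac{424}{141}\right)^{2} = \frac{179776}{19881}$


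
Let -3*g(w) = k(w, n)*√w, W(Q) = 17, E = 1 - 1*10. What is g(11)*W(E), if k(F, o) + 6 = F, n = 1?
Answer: -85*√11/3 ≈ -93.971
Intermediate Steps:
E = -9 (E = 1 - 10 = -9)
k(F, o) = -6 + F
g(w) = -√w*(-6 + w)/3 (g(w) = -(-6 + w)*√w/3 = -√w*(-6 + w)/3)
g(11)*W(E) = (√11*(6 - 1*11)/3)*17 = (√11*(6 - 11)/3)*17 = ((⅓)*√11*(-5))*17 = -5*√11/3*17 = -85*√11/3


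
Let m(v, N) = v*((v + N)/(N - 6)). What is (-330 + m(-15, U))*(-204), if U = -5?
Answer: 801720/11 ≈ 72884.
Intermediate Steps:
m(v, N) = v*(N + v)/(-6 + N) (m(v, N) = v*((N + v)/(-6 + N)) = v*(N + v)/(-6 + N))
(-330 + m(-15, U))*(-204) = (-330 - 15*(-5 - 15)/(-6 - 5))*(-204) = (-330 - 15*(-20)/(-11))*(-204) = (-330 - 15*(-1/11)*(-20))*(-204) = (-330 - 300/11)*(-204) = -3930/11*(-204) = 801720/11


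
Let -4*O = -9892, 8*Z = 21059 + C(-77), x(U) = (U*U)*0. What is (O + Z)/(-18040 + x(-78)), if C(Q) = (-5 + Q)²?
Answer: -47567/144320 ≈ -0.32959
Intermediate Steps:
x(U) = 0 (x(U) = U²*0 = 0)
Z = 27783/8 (Z = (21059 + (-5 - 77)²)/8 = (21059 + (-82)²)/8 = (21059 + 6724)/8 = (⅛)*27783 = 27783/8 ≈ 3472.9)
O = 2473 (O = -¼*(-9892) = 2473)
(O + Z)/(-18040 + x(-78)) = (2473 + 27783/8)/(-18040 + 0) = (47567/8)/(-18040) = (47567/8)*(-1/18040) = -47567/144320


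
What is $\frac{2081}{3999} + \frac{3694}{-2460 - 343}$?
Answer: $- \frac{8939263}{11209197} \approx -0.79749$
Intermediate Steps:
$\frac{2081}{3999} + \frac{3694}{-2460 - 343} = 2081 \cdot \frac{1}{3999} + \frac{3694}{-2803} = \frac{2081}{3999} + 3694 \left(- \frac{1}{2803}\right) = \frac{2081}{3999} - \frac{3694}{2803} = - \frac{8939263}{11209197}$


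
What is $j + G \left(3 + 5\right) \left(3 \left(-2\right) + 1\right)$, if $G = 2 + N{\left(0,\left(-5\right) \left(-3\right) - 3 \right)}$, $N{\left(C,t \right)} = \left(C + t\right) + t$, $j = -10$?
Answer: $-1050$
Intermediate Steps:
$N{\left(C,t \right)} = C + 2 t$
$G = 26$ ($G = 2 + \left(0 + 2 \left(\left(-5\right) \left(-3\right) - 3\right)\right) = 2 + \left(0 + 2 \left(15 - 3\right)\right) = 2 + \left(0 + 2 \cdot 12\right) = 2 + \left(0 + 24\right) = 2 + 24 = 26$)
$j + G \left(3 + 5\right) \left(3 \left(-2\right) + 1\right) = -10 + 26 \left(3 + 5\right) \left(3 \left(-2\right) + 1\right) = -10 + 26 \cdot 8 \left(-6 + 1\right) = -10 + 208 \left(-5\right) = -10 - 1040 = -1050$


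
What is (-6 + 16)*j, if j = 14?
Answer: 140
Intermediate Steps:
(-6 + 16)*j = (-6 + 16)*14 = 10*14 = 140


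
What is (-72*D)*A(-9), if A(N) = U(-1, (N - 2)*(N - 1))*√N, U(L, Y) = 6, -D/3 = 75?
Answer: 291600*I ≈ 2.916e+5*I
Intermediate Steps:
D = -225 (D = -3*75 = -225)
A(N) = 6*√N
(-72*D)*A(-9) = (-72*(-225))*(6*√(-9)) = 16200*(6*(3*I)) = 16200*(18*I) = 291600*I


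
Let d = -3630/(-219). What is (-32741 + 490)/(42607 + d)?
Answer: -2354323/3111521 ≈ -0.75665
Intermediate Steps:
d = 1210/73 (d = -3630*(-1/219) = 1210/73 ≈ 16.575)
(-32741 + 490)/(42607 + d) = (-32741 + 490)/(42607 + 1210/73) = -32251/3111521/73 = -32251*73/3111521 = -2354323/3111521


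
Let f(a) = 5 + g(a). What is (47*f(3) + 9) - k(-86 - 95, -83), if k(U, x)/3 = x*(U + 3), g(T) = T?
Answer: -43937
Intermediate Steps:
k(U, x) = 3*x*(3 + U) (k(U, x) = 3*(x*(U + 3)) = 3*(x*(3 + U)) = 3*x*(3 + U))
f(a) = 5 + a
(47*f(3) + 9) - k(-86 - 95, -83) = (47*(5 + 3) + 9) - 3*(-83)*(3 + (-86 - 95)) = (47*8 + 9) - 3*(-83)*(3 - 181) = (376 + 9) - 3*(-83)*(-178) = 385 - 1*44322 = 385 - 44322 = -43937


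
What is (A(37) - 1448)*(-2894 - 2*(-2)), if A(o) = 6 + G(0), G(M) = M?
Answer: 4167380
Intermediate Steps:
A(o) = 6 (A(o) = 6 + 0 = 6)
(A(37) - 1448)*(-2894 - 2*(-2)) = (6 - 1448)*(-2894 - 2*(-2)) = -1442*(-2894 + 4) = -1442*(-2890) = 4167380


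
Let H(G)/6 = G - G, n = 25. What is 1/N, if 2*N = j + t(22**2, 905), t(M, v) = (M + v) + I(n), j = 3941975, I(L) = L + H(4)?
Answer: 2/3943389 ≈ 5.0718e-7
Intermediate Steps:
H(G) = 0 (H(G) = 6*(G - G) = 6*0 = 0)
I(L) = L (I(L) = L + 0 = L)
t(M, v) = 25 + M + v (t(M, v) = (M + v) + 25 = 25 + M + v)
N = 3943389/2 (N = (3941975 + (25 + 22**2 + 905))/2 = (3941975 + (25 + 484 + 905))/2 = (3941975 + 1414)/2 = (1/2)*3943389 = 3943389/2 ≈ 1.9717e+6)
1/N = 1/(3943389/2) = 2/3943389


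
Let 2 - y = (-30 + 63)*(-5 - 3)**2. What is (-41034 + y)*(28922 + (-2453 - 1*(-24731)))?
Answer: -2208972800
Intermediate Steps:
y = -2110 (y = 2 - (-30 + 63)*(-5 - 3)**2 = 2 - 33*(-8)**2 = 2 - 33*64 = 2 - 1*2112 = 2 - 2112 = -2110)
(-41034 + y)*(28922 + (-2453 - 1*(-24731))) = (-41034 - 2110)*(28922 + (-2453 - 1*(-24731))) = -43144*(28922 + (-2453 + 24731)) = -43144*(28922 + 22278) = -43144*51200 = -2208972800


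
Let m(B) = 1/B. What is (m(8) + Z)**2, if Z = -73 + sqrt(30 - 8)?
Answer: 341297/64 - 583*sqrt(22)/4 ≈ 4649.1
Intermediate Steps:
Z = -73 + sqrt(22) ≈ -68.310
(m(8) + Z)**2 = (1/8 + (-73 + sqrt(22)))**2 = (-583/8 + sqrt(22))**2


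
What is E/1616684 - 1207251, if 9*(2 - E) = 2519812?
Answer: -8782846450475/7275078 ≈ -1.2073e+6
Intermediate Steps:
E = -2519794/9 (E = 2 - ⅑*2519812 = 2 - 2519812/9 = -2519794/9 ≈ -2.7998e+5)
E/1616684 - 1207251 = -2519794/9/1616684 - 1207251 = -2519794/9*1/1616684 - 1207251 = -1259897/7275078 - 1207251 = -8782846450475/7275078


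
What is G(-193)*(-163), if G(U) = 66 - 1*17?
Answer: -7987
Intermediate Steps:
G(U) = 49 (G(U) = 66 - 17 = 49)
G(-193)*(-163) = 49*(-163) = -7987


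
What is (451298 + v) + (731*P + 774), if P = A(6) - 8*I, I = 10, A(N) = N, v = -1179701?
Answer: -781723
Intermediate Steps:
P = -74 (P = 6 - 8*10 = 6 - 80 = -74)
(451298 + v) + (731*P + 774) = (451298 - 1179701) + (731*(-74) + 774) = -728403 + (-54094 + 774) = -728403 - 53320 = -781723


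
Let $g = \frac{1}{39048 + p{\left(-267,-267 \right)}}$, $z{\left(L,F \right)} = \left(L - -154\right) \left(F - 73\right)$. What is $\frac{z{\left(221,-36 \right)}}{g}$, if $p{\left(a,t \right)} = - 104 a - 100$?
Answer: $-2727016500$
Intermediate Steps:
$p{\left(a,t \right)} = -100 - 104 a$
$z{\left(L,F \right)} = \left(-73 + F\right) \left(154 + L\right)$ ($z{\left(L,F \right)} = \left(L + 154\right) \left(-73 + F\right) = \left(154 + L\right) \left(-73 + F\right) = \left(-73 + F\right) \left(154 + L\right)$)
$g = \frac{1}{66716}$ ($g = \frac{1}{39048 - -27668} = \frac{1}{39048 + \left(-100 + 27768\right)} = \frac{1}{39048 + 27668} = \frac{1}{66716} \approx 1.4989 \cdot 10^{-5}$)
$\frac{z{\left(221,-36 \right)}}{g} = \left(-11242 - 16133 + 154 \left(-36\right) - 7956\right) \frac{1}{\frac{1}{66716}} = \left(-11242 - 16133 - 5544 - 7956\right) 66716 = \left(-40875\right) 66716 = -2727016500$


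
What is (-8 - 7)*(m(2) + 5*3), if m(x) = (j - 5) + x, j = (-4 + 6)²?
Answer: -240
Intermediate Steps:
j = 4 (j = 2² = 4)
m(x) = -1 + x (m(x) = (4 - 5) + x = -1 + x)
(-8 - 7)*(m(2) + 5*3) = (-8 - 7)*((-1 + 2) + 5*3) = -15*(1 + 15) = -15*16 = -240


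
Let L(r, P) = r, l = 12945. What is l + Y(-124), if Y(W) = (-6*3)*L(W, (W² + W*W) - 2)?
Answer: 15177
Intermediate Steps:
Y(W) = -18*W (Y(W) = (-6*3)*W = -18*W)
l + Y(-124) = 12945 - 18*(-124) = 12945 + 2232 = 15177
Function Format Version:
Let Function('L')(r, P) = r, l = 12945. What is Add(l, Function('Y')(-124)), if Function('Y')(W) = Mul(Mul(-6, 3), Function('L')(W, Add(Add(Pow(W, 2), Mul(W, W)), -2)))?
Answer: 15177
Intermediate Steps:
Function('Y')(W) = Mul(-18, W) (Function('Y')(W) = Mul(Mul(-6, 3), W) = Mul(-18, W))
Add(l, Function('Y')(-124)) = Add(12945, Mul(-18, -124)) = Add(12945, 2232) = 15177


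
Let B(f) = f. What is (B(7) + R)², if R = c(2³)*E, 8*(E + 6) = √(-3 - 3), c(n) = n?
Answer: (-41 + I*√6)² ≈ 1675.0 - 200.86*I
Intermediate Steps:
E = -6 + I*√6/8 (E = -6 + √(-3 - 3)/8 = -6 + √(-6)/8 = -6 + (I*√6)/8 = -6 + I*√6/8 ≈ -6.0 + 0.30619*I)
R = -48 + I*√6 (R = 2³*(-6 + I*√6/8) = 8*(-6 + I*√6/8) = -48 + I*√6 ≈ -48.0 + 2.4495*I)
(B(7) + R)² = (7 + (-48 + I*√6))² = (-41 + I*√6)²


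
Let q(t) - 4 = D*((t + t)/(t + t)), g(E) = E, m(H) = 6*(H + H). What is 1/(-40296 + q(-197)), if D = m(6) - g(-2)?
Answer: -1/40218 ≈ -2.4864e-5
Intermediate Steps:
m(H) = 12*H (m(H) = 6*(2*H) = 12*H)
D = 74 (D = 12*6 - 1*(-2) = 72 + 2 = 74)
q(t) = 78 (q(t) = 4 + 74*((t + t)/(t + t)) = 4 + 74*((2*t)/((2*t))) = 4 + 74*((2*t)*(1/(2*t))) = 4 + 74*1 = 4 + 74 = 78)
1/(-40296 + q(-197)) = 1/(-40296 + 78) = 1/(-40218) = -1/40218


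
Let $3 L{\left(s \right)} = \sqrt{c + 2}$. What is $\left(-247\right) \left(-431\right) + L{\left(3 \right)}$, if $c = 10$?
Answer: $106457 + \frac{2 \sqrt{3}}{3} \approx 1.0646 \cdot 10^{5}$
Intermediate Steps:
$L{\left(s \right)} = \frac{2 \sqrt{3}}{3}$ ($L{\left(s \right)} = \frac{\sqrt{10 + 2}}{3} = \frac{\sqrt{12}}{3} = \frac{2 \sqrt{3}}{3}$)
$\left(-247\right) \left(-431\right) + L{\left(3 \right)} = \left(-247\right) \left(-431\right) + \frac{2 \sqrt{3}}{3} = 106457 + \frac{2 \sqrt{3}}{3}$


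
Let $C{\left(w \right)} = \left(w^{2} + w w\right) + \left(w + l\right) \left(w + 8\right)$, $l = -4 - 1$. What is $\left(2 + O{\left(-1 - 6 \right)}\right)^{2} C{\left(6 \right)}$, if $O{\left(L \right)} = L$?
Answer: $2150$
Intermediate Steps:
$l = -5$
$C{\left(w \right)} = 2 w^{2} + \left(-5 + w\right) \left(8 + w\right)$ ($C{\left(w \right)} = \left(w^{2} + w w\right) + \left(w - 5\right) \left(w + 8\right) = \left(w^{2} + w^{2}\right) + \left(-5 + w\right) \left(8 + w\right) = 2 w^{2} + \left(-5 + w\right) \left(8 + w\right)$)
$\left(2 + O{\left(-1 - 6 \right)}\right)^{2} C{\left(6 \right)} = \left(2 - 7\right)^{2} \left(-40 + 3 \cdot 6 + 3 \cdot 6^{2}\right) = \left(2 - 7\right)^{2} \left(-40 + 18 + 3 \cdot 36\right) = \left(2 - 7\right)^{2} \left(-40 + 18 + 108\right) = \left(-5\right)^{2} \cdot 86 = 25 \cdot 86 = 2150$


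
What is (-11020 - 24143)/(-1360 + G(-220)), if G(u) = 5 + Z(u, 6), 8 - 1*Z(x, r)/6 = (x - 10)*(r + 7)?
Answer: -35163/16633 ≈ -2.1141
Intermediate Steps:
Z(x, r) = 48 - 6*(-10 + x)*(7 + r) (Z(x, r) = 48 - 6*(x - 10)*(r + 7) = 48 - 6*(-10 + x)*(7 + r))
G(u) = 833 - 78*u (G(u) = 5 + (468 - 42*u + 60*6 - 6*6*u) = 5 + (468 - 42*u + 360 - 36*u) = 5 + (828 - 78*u) = 833 - 78*u)
(-11020 - 24143)/(-1360 + G(-220)) = (-11020 - 24143)/(-1360 + (833 - 78*(-220))) = -35163/(-1360 + (833 + 17160)) = -35163/(-1360 + 17993) = -35163/16633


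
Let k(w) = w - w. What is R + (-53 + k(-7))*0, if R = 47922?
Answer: 47922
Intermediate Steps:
k(w) = 0
R + (-53 + k(-7))*0 = 47922 + (-53 + 0)*0 = 47922 - 53*0 = 47922 + 0 = 47922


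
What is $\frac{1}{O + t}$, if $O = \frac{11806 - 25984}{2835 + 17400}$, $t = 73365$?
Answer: $\frac{6745}{494842199} \approx 1.3631 \cdot 10^{-5}$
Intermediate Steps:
$O = - \frac{4726}{6745}$ ($O = - \frac{14178}{20235} = \left(-14178\right) \frac{1}{20235} = - \frac{4726}{6745} \approx -0.70067$)
$\frac{1}{O + t} = \frac{1}{- \frac{4726}{6745} + 73365} = \frac{1}{\frac{494842199}{6745}} = \frac{6745}{494842199}$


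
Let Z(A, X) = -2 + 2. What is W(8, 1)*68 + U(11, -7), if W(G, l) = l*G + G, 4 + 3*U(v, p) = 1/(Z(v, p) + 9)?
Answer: 29341/27 ≈ 1086.7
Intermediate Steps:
Z(A, X) = 0
U(v, p) = -35/27 (U(v, p) = -4/3 + 1/(3*(0 + 9)) = -4/3 + (⅓)/9 = -4/3 + (⅓)*(⅑) = -4/3 + 1/27 = -35/27)
W(G, l) = G + G*l (W(G, l) = G*l + G = G + G*l)
W(8, 1)*68 + U(11, -7) = (8*(1 + 1))*68 - 35/27 = (8*2)*68 - 35/27 = 16*68 - 35/27 = 1088 - 35/27 = 29341/27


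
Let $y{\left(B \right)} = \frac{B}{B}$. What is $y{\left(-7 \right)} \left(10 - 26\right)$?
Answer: $-16$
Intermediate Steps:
$y{\left(B \right)} = 1$
$y{\left(-7 \right)} \left(10 - 26\right) = 1 \left(10 - 26\right) = 1 \left(-16\right) = -16$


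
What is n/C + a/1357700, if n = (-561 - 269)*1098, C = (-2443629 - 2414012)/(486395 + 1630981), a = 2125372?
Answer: 654973843548933863/1648804796425 ≈ 3.9724e+5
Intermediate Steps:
C = -4857641/2117376 ≈ -2.2942
n = -911340 (n = -830*1098 = -911340)
n/C + a/1357700 = -911340/(-4857641/2117376) + 2125372/1357700 = -911340*(-2117376/4857641) + 2125372*(1/1357700) = 1929649443840/4857641 + 531343/339425 = 654973843548933863/1648804796425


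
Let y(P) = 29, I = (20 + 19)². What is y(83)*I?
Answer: 44109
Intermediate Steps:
I = 1521 (I = 39² = 1521)
y(83)*I = 29*1521 = 44109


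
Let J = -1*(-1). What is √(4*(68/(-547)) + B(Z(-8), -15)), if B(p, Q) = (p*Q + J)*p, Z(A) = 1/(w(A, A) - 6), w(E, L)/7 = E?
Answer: I*√594964789/33914 ≈ 0.71923*I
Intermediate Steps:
w(E, L) = 7*E
Z(A) = 1/(-6 + 7*A) (Z(A) = 1/(7*A - 6) = 1/(-6 + 7*A))
J = 1
B(p, Q) = p*(1 + Q*p) (B(p, Q) = (p*Q + 1)*p = (Q*p + 1)*p = (1 + Q*p)*p = p*(1 + Q*p))
√(4*(68/(-547)) + B(Z(-8), -15)) = √(4*(68/(-547)) + (1 - 15/(-6 + 7*(-8)))/(-6 + 7*(-8))) = √(4*(68*(-1/547)) + (1 - 15/(-6 - 56))/(-6 - 56)) = √(4*(-68/547) + (1 - 15/(-62))/(-62)) = √(-272/547 - (1 - 15*(-1/62))/62) = √(-272/547 - (1 + 15/62)/62) = √(-272/547 - 1/62*77/62) = √(-272/547 - 77/3844) = √(-1087687/2102668) = I*√594964789/33914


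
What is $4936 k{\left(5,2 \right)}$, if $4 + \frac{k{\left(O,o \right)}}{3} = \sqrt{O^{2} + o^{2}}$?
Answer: $-59232 + 14808 \sqrt{29} \approx 20512.0$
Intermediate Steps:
$k{\left(O,o \right)} = -12 + 3 \sqrt{O^{2} + o^{2}}$
$4936 k{\left(5,2 \right)} = 4936 \left(-12 + 3 \sqrt{5^{2} + 2^{2}}\right) = 4936 \left(-12 + 3 \sqrt{25 + 4}\right) = 4936 \left(-12 + 3 \sqrt{29}\right) = -59232 + 14808 \sqrt{29}$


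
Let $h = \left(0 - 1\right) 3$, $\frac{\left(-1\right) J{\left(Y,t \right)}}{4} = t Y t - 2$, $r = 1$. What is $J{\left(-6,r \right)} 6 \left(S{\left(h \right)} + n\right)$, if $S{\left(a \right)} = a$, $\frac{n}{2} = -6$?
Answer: $-2880$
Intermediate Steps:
$n = -12$ ($n = 2 \left(-6\right) = -12$)
$J{\left(Y,t \right)} = 8 - 4 Y t^{2}$ ($J{\left(Y,t \right)} = - 4 \left(t Y t - 2\right) = - 4 \left(Y t t - 2\right) = - 4 \left(Y t^{2} - 2\right) = - 4 \left(-2 + Y t^{2}\right) = 8 - 4 Y t^{2}$)
$h = -3$ ($h = \left(-1\right) 3 = -3$)
$J{\left(-6,r \right)} 6 \left(S{\left(h \right)} + n\right) = \left(8 - - 24 \cdot 1^{2}\right) 6 \left(-3 - 12\right) = \left(8 - \left(-24\right) 1\right) 6 \left(-15\right) = \left(8 + 24\right) \left(-90\right) = 32 \left(-90\right) = -2880$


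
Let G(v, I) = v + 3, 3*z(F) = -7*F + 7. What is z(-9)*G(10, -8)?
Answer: 910/3 ≈ 303.33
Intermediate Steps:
z(F) = 7/3 - 7*F/3 (z(F) = (-7*F + 7)/3 = (7 - 7*F)/3 = 7/3 - 7*F/3)
G(v, I) = 3 + v
z(-9)*G(10, -8) = (7/3 - 7/3*(-9))*(3 + 10) = (7/3 + 21)*13 = (70/3)*13 = 910/3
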